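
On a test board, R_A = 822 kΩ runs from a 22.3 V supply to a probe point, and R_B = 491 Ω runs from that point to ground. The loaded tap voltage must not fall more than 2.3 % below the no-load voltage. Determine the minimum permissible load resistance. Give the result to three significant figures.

R_L(min) ≈ 20.8 kΩ

Output resistance R_th = R_A‖R_B = (822000 × 491)/822500 = 490.7 Ω.
The fractional drop is R_th/(R_th + R_L); requiring this ≤ 0.0230 gives R_L ≥ R_th(1/0.0230 − 1) = 490.7 × 42.48 = 20.8 kΩ.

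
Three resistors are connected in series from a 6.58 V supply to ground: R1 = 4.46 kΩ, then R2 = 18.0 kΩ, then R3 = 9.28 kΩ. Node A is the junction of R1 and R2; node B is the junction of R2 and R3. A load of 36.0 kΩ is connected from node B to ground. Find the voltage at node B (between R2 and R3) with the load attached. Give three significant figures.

At node B, R3 is in parallel with the load: R3‖R_L = 7.378 kΩ.
Below node A the resistance is R2 + (R3‖R_L) = 25.38 kΩ, so V_A = 6.58 × 25.38/29.84 = 5.596 V.
Then V_B = V_A × (R3‖R_L)/(R2 + R3‖R_L) = 5.596 × 7.378/25.38 = 1.63 V.

V ≈ 1.63 V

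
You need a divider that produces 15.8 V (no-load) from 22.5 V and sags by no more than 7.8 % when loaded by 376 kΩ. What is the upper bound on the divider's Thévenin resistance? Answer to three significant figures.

Loading drop = R_th/(R_th + R_L) ≤ 0.0780, so R_th ≤ R_L · ε/(1−ε) = 376 kΩ × 0.0780/0.9220 = 31.8 kΩ.
(Any R1, R2 with R2/(R1+R2) = 0.702 and R1‖R2 ≤ 31.8 kΩ will meet the spec.)

R_th ≤ 31.8 kΩ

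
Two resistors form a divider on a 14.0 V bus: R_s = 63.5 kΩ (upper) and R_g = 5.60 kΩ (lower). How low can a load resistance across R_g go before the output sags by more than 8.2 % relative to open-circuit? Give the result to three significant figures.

R_L(min) ≈ 57.6 kΩ

Output resistance R_th = R_s‖R_g = (63.5 × 5.60)/69.10 = 5.146 kΩ.
The fractional drop is R_th/(R_th + R_L); requiring this ≤ 0.0820 gives R_L ≥ R_th(1/0.0820 − 1) = 5.146 × 11.20 = 57.6 kΩ.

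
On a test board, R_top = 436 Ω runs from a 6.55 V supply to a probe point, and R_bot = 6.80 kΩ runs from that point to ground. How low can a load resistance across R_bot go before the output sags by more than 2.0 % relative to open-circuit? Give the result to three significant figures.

R_L(min) ≈ 20.1 kΩ

Output resistance R_th = R_top‖R_bot = (436 × 6800)/7236 = 409.7 Ω.
The fractional drop is R_th/(R_th + R_L); requiring this ≤ 0.0200 gives R_L ≥ R_th(1/0.0200 − 1) = 409.7 × 49.00 = 20.1 kΩ.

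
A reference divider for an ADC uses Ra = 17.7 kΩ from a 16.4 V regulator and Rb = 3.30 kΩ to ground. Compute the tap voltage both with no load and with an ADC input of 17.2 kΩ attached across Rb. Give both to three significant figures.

Open-circuit: V = 16.4 × 3.30/(17.7 + 3.30) = 2.58 V.
With the load, Rb becomes Rb‖R_L = 2.769 kΩ, so V = 16.4 × 2.769/20.47 = 2.22 V.

Unloaded: 2.58 V; loaded: 2.22 V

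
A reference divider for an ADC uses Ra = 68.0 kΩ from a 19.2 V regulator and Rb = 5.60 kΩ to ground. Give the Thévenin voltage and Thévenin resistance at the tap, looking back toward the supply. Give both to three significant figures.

V_th is the open-circuit tap voltage: 19.2 × 5.60/(68.0 + 5.60) = 1.46 V.
With the supply zeroed, Ra and Rb appear in parallel from the tap: R_th = Ra‖Rb = (68.0 × 5.60)/73.60 = 5.17 kΩ.

V_th = 1.46 V, R_th = 5.17 kΩ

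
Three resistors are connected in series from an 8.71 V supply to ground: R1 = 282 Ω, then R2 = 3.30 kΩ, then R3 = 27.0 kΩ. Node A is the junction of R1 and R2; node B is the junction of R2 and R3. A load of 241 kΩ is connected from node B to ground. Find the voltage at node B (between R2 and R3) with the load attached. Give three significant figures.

V ≈ 7.59 V

At node B, R3 is in parallel with the load: R3‖R_L = 24280 Ω.
Below node A the resistance is R2 + (R3‖R_L) = 27580 Ω, so V_A = 8.71 × 27580/27860 = 8.622 V.
Then V_B = V_A × (R3‖R_L)/(R2 + R3‖R_L) = 8.622 × 24280/27580 = 7.59 V.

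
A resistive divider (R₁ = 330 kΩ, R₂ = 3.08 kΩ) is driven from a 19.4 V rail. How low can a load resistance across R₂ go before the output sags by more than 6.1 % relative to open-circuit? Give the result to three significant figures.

Output resistance R_th = R₁‖R₂ = (330 × 3.08)/333.1 = 3.052 kΩ.
The fractional drop is R_th/(R_th + R_L); requiring this ≤ 0.0610 gives R_L ≥ R_th(1/0.0610 − 1) = 3.052 × 15.39 = 47.0 kΩ.

R_L(min) ≈ 47.0 kΩ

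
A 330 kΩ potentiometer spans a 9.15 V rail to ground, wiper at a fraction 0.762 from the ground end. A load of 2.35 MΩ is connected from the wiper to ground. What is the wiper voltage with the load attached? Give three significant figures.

The wiper splits the pot into (1−α)R = 78.54 kΩ above and αR = 251.5 kΩ below.
Lower section ‖ load = 227.2 kΩ.
V_wiper = 9.15 × 227.2/(78.54 + 227.2) = 6.80 V.

V ≈ 6.80 V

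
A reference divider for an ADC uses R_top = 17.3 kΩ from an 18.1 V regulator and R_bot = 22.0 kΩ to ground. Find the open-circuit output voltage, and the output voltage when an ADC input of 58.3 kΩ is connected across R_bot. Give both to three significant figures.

Open-circuit: V = 18.1 × 22.0/(17.3 + 22.0) = 10.1 V.
With the load, R_bot becomes R_bot‖R_L = 15.97 kΩ, so V = 18.1 × 15.97/33.27 = 8.69 V.

Unloaded: 10.1 V; loaded: 8.69 V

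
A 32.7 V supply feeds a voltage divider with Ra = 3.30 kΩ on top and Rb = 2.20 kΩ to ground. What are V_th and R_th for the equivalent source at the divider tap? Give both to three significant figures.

V_th = 13.1 V, R_th = 1.32 kΩ

V_th is the open-circuit tap voltage: 32.7 × 2.20/(3.30 + 2.20) = 13.1 V.
With the supply zeroed, Ra and Rb appear in parallel from the tap: R_th = Ra‖Rb = (3.30 × 2.20)/5.500 = 1.32 kΩ.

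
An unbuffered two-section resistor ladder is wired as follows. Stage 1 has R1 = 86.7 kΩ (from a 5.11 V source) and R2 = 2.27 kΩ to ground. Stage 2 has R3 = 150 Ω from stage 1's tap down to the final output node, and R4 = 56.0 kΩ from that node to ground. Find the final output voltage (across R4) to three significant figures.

V_out ≈ 0.125 V

Stage 2 presents R3+R4 = 56150 Ω as a load on stage 1's tap.
Stage 1's lower leg becomes R2‖(R3+R4) = 2182 Ω, so V_mid = 5.11 × 2182/88880 = 0.1254 V.
Stage 2 is itself unloaded: V_out = V_mid × R4/(R3+R4) = 0.1254 × 56000/56150 = 0.125 V.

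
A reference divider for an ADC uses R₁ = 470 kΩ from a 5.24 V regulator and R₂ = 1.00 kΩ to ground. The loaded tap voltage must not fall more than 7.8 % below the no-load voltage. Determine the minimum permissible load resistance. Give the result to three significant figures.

Output resistance R_th = R₁‖R₂ = (470000 × 1000)/471000 = 997.9 Ω.
The fractional drop is R_th/(R_th + R_L); requiring this ≤ 0.0780 gives R_L ≥ R_th(1/0.0780 − 1) = 997.9 × 11.82 = 11.8 kΩ.

R_L(min) ≈ 11.8 kΩ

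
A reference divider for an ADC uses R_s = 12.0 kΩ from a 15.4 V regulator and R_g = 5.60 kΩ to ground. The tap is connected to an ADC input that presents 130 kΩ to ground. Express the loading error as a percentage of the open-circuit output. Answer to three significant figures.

The divider's output (Thévenin) resistance is R_s‖R_g = 3.818 kΩ.
Fractional drop under load = R_th/(R_th + R_L) = 3.818 / (3.818 + 130) = 0.02853.
So the output falls by 2.85 %.

2.85 %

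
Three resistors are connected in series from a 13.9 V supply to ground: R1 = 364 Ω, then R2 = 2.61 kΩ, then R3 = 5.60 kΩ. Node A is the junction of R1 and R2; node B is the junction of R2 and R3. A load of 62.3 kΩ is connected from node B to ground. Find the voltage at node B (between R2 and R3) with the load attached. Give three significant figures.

V ≈ 8.80 V

At node B, R3 is in parallel with the load: R3‖R_L = 5138 Ω.
Below node A the resistance is R2 + (R3‖R_L) = 7748 Ω, so V_A = 13.9 × 7748/8112 = 13.28 V.
Then V_B = V_A × (R3‖R_L)/(R2 + R3‖R_L) = 13.28 × 5138/7748 = 8.80 V.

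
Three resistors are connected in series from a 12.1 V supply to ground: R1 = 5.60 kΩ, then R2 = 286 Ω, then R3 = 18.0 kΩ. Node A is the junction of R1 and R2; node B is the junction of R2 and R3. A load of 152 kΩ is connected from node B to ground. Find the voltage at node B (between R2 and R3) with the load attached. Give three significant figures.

At node B, R3 is in parallel with the load: R3‖R_L = 16090 Ω.
Below node A the resistance is R2 + (R3‖R_L) = 16380 Ω, so V_A = 12.1 × 16380/21980 = 9.017 V.
Then V_B = V_A × (R3‖R_L)/(R2 + R3‖R_L) = 9.017 × 16090/16380 = 8.86 V.

V ≈ 8.86 V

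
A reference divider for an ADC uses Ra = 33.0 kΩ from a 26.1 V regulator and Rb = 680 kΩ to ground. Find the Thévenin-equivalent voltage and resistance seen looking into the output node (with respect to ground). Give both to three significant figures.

V_th = 24.9 V, R_th = 31.5 kΩ

V_th is the open-circuit tap voltage: 26.1 × 680/(33.0 + 680) = 24.9 V.
With the supply zeroed, Ra and Rb appear in parallel from the tap: R_th = Ra‖Rb = (33.0 × 680)/713.0 = 31.5 kΩ.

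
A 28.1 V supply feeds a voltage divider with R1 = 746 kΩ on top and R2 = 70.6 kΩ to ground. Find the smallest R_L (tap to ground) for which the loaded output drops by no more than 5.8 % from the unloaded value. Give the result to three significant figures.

R_L(min) ≈ 1.05 MΩ

Output resistance R_th = R1‖R2 = (746 × 70.6)/816.6 = 64.50 kΩ.
The fractional drop is R_th/(R_th + R_L); requiring this ≤ 0.0580 gives R_L ≥ R_th(1/0.0580 − 1) = 64.50 × 16.24 = 1.05 MΩ.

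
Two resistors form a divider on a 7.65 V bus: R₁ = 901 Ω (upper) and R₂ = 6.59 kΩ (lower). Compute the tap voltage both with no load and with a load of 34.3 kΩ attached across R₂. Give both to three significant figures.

Unloaded: 6.73 V; loaded: 6.58 V

Open-circuit: V = 7.65 × 6590/(901 + 6590) = 6.73 V.
With the load, R₂ becomes R₂‖R_L = 5528 Ω, so V = 7.65 × 5528/6429 = 6.58 V.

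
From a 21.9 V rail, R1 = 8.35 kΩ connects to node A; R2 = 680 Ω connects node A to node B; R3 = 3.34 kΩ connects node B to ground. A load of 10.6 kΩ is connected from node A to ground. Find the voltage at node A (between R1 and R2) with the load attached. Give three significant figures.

V ≈ 5.67 V

Below node A the series string R2+R3 = 4020 Ω sits in parallel with the 10600 Ω load: 2915 Ω.
V_A = 21.9 × 2915/(8350 + 2915) = 5.67 V.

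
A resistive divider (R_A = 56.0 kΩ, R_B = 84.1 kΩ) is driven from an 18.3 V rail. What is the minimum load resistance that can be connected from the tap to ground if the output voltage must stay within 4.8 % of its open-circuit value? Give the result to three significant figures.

Output resistance R_th = R_A‖R_B = (56.0 × 84.1)/140.1 = 33.62 kΩ.
The fractional drop is R_th/(R_th + R_L); requiring this ≤ 0.0480 gives R_L ≥ R_th(1/0.0480 − 1) = 33.62 × 19.83 = 667 kΩ.

R_L(min) ≈ 667 kΩ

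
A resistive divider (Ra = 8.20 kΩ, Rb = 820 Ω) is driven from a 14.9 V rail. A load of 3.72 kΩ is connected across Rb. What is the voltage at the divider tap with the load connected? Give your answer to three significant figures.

The load sits in parallel with Rb: Rb‖R_L = (820 × 3720) / (820 + 3720) = 671.9 Ω.
V_out = 14.9 × 671.9 / (8200 + 671.9) = 14.9 × 671.9/8872 = 1.13 V.

V_out ≈ 1.13 V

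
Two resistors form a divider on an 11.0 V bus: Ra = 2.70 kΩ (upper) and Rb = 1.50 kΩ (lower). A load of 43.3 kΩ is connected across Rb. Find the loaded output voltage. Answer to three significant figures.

The load sits in parallel with Rb: Rb‖R_L = (1.50 × 43.3) / (1.50 + 43.3) = 1.450 kΩ.
V_out = 11.0 × 1.450 / (2.70 + 1.450) = 11.0 × 1.450/4.150 = 3.84 V.
(Unloaded it would have been 3.93 V.)

V_out ≈ 3.84 V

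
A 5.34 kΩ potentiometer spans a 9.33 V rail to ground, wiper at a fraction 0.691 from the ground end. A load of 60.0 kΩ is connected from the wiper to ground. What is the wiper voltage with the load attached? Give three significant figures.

The wiper splits the pot into (1−α)R = 1.650 kΩ above and αR = 3.690 kΩ below.
Lower section ‖ load = 3.476 kΩ.
V_wiper = 9.33 × 3.476/(1.650 + 3.476) = 6.33 V.

V ≈ 6.33 V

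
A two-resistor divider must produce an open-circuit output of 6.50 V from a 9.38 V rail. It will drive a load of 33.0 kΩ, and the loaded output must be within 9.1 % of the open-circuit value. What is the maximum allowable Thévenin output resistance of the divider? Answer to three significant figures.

R_th ≤ 3.30 kΩ

Loading drop = R_th/(R_th + R_L) ≤ 0.0910, so R_th ≤ R_L · ε/(1−ε) = 33.0 kΩ × 0.0910/0.9090 = 3.30 kΩ.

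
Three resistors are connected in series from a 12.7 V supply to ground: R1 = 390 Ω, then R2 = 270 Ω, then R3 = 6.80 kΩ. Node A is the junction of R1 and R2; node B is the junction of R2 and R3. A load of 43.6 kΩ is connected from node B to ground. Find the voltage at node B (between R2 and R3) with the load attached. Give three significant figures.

V ≈ 11.4 V

At node B, R3 is in parallel with the load: R3‖R_L = 5883 Ω.
Below node A the resistance is R2 + (R3‖R_L) = 6153 Ω, so V_A = 12.7 × 6153/6543 = 11.94 V.
Then V_B = V_A × (R3‖R_L)/(R2 + R3‖R_L) = 11.94 × 5883/6153 = 11.4 V.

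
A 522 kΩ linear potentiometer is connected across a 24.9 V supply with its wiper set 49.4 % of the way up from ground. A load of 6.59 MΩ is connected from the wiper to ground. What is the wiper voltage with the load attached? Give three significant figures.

The wiper splits the pot into (1−α)R = 264.1 kΩ above and αR = 257.9 kΩ below.
Lower section ‖ load = 248.2 kΩ.
V_wiper = 24.9 × 248.2/(264.1 + 248.2) = 12.1 V.

V ≈ 12.1 V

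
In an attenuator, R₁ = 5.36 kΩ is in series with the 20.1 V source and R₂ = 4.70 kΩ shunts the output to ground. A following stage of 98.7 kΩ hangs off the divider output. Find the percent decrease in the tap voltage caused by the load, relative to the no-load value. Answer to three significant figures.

2.47 %

The divider's output (Thévenin) resistance is R₁‖R₂ = 2.504 kΩ.
Fractional drop under load = R_th/(R_th + R_L) = 2.504 / (2.504 + 98.7) = 0.02474.
So the output falls by 2.47 %.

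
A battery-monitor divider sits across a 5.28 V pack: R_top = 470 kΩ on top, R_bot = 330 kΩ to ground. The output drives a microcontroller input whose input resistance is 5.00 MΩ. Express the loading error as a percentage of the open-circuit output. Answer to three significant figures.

The divider's output (Thévenin) resistance is R_top‖R_bot = 193.9 kΩ.
Fractional drop under load = R_th/(R_th + R_L) = 193.9 / (193.9 + 5000) = 0.03733.
So the output falls by 3.73 %.

3.73 %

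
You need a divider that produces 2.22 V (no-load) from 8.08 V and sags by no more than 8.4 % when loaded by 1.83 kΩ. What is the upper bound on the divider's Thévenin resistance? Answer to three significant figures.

Loading drop = R_th/(R_th + R_L) ≤ 0.0840, so R_th ≤ R_L · ε/(1−ε) = 1.83 kΩ × 0.0840/0.9160 = 168 Ω.

R_th ≤ 168 Ω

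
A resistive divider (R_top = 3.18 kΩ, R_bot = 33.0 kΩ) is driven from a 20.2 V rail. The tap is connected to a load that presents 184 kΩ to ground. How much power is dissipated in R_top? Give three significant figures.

P ≈ 1.34 mW

Total resistance from the source is R_top + (R_bot‖R_L) = 31.16 kΩ, so I = 20.2/31.16 kΩ = 0.6482 mA.
P = I²·R_top = (0.6482 mA)² × 3.18 kΩ = 1.34 mW.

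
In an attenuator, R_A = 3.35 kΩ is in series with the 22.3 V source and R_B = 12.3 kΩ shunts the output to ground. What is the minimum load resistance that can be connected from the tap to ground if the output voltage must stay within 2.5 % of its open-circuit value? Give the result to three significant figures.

Output resistance R_th = R_A‖R_B = (3.35 × 12.3)/15.65 = 2.633 kΩ.
The fractional drop is R_th/(R_th + R_L); requiring this ≤ 0.0250 gives R_L ≥ R_th(1/0.0250 − 1) = 2.633 × 39.00 = 103 kΩ.

R_L(min) ≈ 103 kΩ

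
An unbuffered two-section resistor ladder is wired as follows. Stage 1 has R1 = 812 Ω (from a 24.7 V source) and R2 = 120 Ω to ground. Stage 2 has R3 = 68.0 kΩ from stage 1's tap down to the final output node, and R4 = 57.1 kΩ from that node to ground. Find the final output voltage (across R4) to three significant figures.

V_out ≈ 1.45 V

Stage 2 presents R3+R4 = 125100 Ω as a load on stage 1's tap.
Stage 1's lower leg becomes R2‖(R3+R4) = 119.9 Ω, so V_mid = 24.7 × 119.9/931.9 = 3.178 V.
Stage 2 is itself unloaded: V_out = V_mid × R4/(R3+R4) = 3.178 × 57100/125100 = 1.45 V.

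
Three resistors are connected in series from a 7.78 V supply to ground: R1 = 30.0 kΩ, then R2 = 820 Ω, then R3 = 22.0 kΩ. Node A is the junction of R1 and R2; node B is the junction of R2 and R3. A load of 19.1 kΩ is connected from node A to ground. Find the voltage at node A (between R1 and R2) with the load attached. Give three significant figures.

Below node A the series string R2+R3 = 22820 Ω sits in parallel with the 19100 Ω load: 10400 Ω.
V_A = 7.78 × 10400/(30000 + 10400) = 2.00 V.

V ≈ 2.00 V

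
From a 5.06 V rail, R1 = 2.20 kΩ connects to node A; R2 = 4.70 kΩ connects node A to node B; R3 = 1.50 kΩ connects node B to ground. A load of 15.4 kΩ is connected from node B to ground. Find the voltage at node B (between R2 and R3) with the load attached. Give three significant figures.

At node B, R3 is in parallel with the load: R3‖R_L = 1.367 kΩ.
Below node A the resistance is R2 + (R3‖R_L) = 6.067 kΩ, so V_A = 5.06 × 6.067/8.267 = 3.713 V.
Then V_B = V_A × (R3‖R_L)/(R2 + R3‖R_L) = 3.713 × 1.367/6.067 = 0.837 V.

V ≈ 0.837 V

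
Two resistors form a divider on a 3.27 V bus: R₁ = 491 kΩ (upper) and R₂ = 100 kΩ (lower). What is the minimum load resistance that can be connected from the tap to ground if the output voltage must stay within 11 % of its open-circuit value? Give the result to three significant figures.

Output resistance R_th = R₁‖R₂ = (491 × 100)/591.0 = 83.08 kΩ.
The fractional drop is R_th/(R_th + R_L); requiring this ≤ 0.110 gives R_L ≥ R_th(1/0.110 − 1) = 83.08 × 8.091 = 672 kΩ.

R_L(min) ≈ 672 kΩ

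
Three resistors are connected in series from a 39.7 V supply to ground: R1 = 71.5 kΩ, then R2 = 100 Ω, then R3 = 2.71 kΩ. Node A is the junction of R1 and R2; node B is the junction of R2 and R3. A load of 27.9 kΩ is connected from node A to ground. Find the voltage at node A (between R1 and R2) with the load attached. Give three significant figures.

V ≈ 1.37 V

Below node A the series string R2+R3 = 2810 Ω sits in parallel with the 27900 Ω load: 2553 Ω.
V_A = 39.7 × 2553/(71500 + 2553) = 1.37 V.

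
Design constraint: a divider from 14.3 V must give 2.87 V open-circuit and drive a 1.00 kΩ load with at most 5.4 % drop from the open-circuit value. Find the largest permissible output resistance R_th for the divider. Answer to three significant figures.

R_th ≤ 57.1 Ω

Loading drop = R_th/(R_th + R_L) ≤ 0.0540, so R_th ≤ R_L · ε/(1−ε) = 1.00 kΩ × 0.0540/0.9460 = 57.1 Ω.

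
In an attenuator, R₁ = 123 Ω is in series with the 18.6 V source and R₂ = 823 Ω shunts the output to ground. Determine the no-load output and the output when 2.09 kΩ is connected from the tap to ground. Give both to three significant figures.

Open-circuit: V = 18.6 × 823/(123 + 823) = 16.2 V.
With the load, R₂ becomes R₂‖R_L = 590.5 Ω, so V = 18.6 × 590.5/713.5 = 15.4 V.

Unloaded: 16.2 V; loaded: 15.4 V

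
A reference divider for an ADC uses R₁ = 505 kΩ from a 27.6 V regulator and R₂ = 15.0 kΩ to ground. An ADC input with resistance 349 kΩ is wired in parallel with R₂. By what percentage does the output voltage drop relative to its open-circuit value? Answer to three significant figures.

4.01 %

The divider's output (Thévenin) resistance is R₁‖R₂ = 14.57 kΩ.
Fractional drop under load = R_th/(R_th + R_L) = 14.57 / (14.57 + 349) = 0.04007.
So the output falls by 4.01 %.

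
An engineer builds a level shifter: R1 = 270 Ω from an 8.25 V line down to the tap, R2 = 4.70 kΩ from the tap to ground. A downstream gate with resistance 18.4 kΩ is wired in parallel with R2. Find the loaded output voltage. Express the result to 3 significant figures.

The load sits in parallel with R2: R2‖R_L = (4700 × 18400) / (4700 + 18400) = 3744 Ω.
V_out = 8.25 × 3744 / (270 + 3744) = 8.25 × 3744/4014 = 7.70 V.
(Unloaded it would have been 7.80 V.)

V_out ≈ 7.70 V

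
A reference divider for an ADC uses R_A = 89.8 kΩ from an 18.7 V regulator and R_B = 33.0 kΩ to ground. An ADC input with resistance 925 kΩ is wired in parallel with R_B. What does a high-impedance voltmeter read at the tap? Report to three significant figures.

The load sits in parallel with R_B: R_B‖R_L = (33.0 × 925) / (33.0 + 925) = 31.86 kΩ.
V_out = 18.7 × 31.86 / (89.8 + 31.86) = 18.7 × 31.86/121.7 = 4.90 V.

V_out ≈ 4.90 V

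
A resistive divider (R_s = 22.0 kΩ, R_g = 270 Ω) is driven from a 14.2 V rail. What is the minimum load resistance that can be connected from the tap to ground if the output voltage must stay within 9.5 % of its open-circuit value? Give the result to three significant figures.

R_L(min) ≈ 2.54 kΩ

Output resistance R_th = R_s‖R_g = (22000 × 270)/22270 = 266.7 Ω.
The fractional drop is R_th/(R_th + R_L); requiring this ≤ 0.0950 gives R_L ≥ R_th(1/0.0950 − 1) = 266.7 × 9.526 = 2.54 kΩ.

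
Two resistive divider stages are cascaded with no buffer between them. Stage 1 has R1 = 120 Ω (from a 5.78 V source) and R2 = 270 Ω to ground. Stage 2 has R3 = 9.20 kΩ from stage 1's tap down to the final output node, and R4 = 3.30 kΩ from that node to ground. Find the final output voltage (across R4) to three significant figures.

Stage 2 presents R3+R4 = 12500 Ω as a load on stage 1's tap.
Stage 1's lower leg becomes R2‖(R3+R4) = 264.3 Ω, so V_mid = 5.78 × 264.3/384.3 = 3.975 V.
Stage 2 is itself unloaded: V_out = V_mid × R4/(R3+R4) = 3.975 × 3300/12500 = 1.05 V.

V_out ≈ 1.05 V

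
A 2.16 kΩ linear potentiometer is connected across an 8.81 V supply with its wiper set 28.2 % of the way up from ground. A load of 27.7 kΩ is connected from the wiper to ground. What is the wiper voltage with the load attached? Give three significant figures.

The wiper splits the pot into (1−α)R = 1551 Ω above and αR = 609.1 Ω below.
Lower section ‖ load = 596.0 Ω.
V_wiper = 8.81 × 596.0/(1551 + 596.0) = 2.45 V.

V ≈ 2.45 V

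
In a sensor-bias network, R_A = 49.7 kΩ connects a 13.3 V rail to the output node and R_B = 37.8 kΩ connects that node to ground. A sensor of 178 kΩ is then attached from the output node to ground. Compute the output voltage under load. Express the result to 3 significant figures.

V_out ≈ 5.13 V

The load sits in parallel with R_B: R_B‖R_L = (37.8 × 178) / (37.8 + 178) = 31.18 kΩ.
V_out = 13.3 × 31.18 / (49.7 + 31.18) = 13.3 × 31.18/80.88 = 5.13 V.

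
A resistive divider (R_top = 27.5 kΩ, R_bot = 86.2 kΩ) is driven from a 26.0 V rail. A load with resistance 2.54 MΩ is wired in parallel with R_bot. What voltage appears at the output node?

V_out ≈ 19.6 V

The load sits in parallel with R_bot: R_bot‖R_L = (86.2 × 2540) / (86.2 + 2540) = 83.37 kΩ.
V_out = 26.0 × 83.37 / (27.5 + 83.37) = 26.0 × 83.37/110.9 = 19.6 V.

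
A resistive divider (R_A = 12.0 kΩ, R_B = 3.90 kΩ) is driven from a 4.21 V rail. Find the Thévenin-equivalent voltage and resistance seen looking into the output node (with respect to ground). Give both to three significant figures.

V_th is the open-circuit tap voltage: 4.21 × 3.90/(12.0 + 3.90) = 1.03 V.
With the supply zeroed, R_A and R_B appear in parallel from the tap: R_th = R_A‖R_B = (12.0 × 3.90)/15.90 = 2.94 kΩ.

V_th = 1.03 V, R_th = 2.94 kΩ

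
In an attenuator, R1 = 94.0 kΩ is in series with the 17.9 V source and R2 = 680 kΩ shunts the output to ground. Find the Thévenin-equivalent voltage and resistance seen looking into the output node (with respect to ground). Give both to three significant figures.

V_th = 15.7 V, R_th = 82.6 kΩ

V_th is the open-circuit tap voltage: 17.9 × 680/(94.0 + 680) = 15.7 V.
With the supply zeroed, R1 and R2 appear in parallel from the tap: R_th = R1‖R2 = (94.0 × 680)/774.0 = 82.6 kΩ.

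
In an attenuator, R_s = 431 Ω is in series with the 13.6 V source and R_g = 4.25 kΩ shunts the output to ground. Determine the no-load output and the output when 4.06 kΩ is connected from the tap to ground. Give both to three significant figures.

Unloaded: 12.3 V; loaded: 11.3 V

Open-circuit: V = 13.6 × 4250/(431 + 4250) = 12.3 V.
With the load, R_g becomes R_g‖R_L = 2076 Ω, so V = 13.6 × 2076/2507 = 11.3 V.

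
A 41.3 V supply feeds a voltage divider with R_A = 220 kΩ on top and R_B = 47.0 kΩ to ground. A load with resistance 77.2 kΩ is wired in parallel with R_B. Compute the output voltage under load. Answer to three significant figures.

V_out ≈ 4.84 V

The load sits in parallel with R_B: R_B‖R_L = (47.0 × 77.2) / (47.0 + 77.2) = 29.21 kΩ.
V_out = 41.3 × 29.21 / (220 + 29.21) = 41.3 × 29.21/249.2 = 4.84 V.
(Unloaded it would have been 7.27 V.)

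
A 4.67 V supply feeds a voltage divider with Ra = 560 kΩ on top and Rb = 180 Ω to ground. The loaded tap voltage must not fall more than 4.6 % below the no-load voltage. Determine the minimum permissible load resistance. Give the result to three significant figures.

R_L(min) ≈ 3.73 kΩ

Output resistance R_th = Ra‖Rb = (560000 × 180)/560200 = 179.9 Ω.
The fractional drop is R_th/(R_th + R_L); requiring this ≤ 0.0460 gives R_L ≥ R_th(1/0.0460 − 1) = 179.9 × 20.74 = 3.73 kΩ.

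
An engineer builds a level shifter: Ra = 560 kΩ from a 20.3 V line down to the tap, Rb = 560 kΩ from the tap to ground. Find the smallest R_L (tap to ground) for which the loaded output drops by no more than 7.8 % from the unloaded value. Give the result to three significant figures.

R_L(min) ≈ 3.31 MΩ

Output resistance R_th = Ra‖Rb = (560 × 560)/1120 = 280.0 kΩ.
The fractional drop is R_th/(R_th + R_L); requiring this ≤ 0.0780 gives R_L ≥ R_th(1/0.0780 − 1) = 280.0 × 11.82 = 3.31 MΩ.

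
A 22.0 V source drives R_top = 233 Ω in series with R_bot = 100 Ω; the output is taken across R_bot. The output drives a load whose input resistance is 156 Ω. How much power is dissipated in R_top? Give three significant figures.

P ≈ 1310 mW

Total resistance from the source is R_top + (R_bot‖R_L) = 293.9 Ω, so I = 22.0/293.9 Ω = 74.85 mA.
P = I²·R_top = (74.85 mA)² × 233 Ω = 1310 mW.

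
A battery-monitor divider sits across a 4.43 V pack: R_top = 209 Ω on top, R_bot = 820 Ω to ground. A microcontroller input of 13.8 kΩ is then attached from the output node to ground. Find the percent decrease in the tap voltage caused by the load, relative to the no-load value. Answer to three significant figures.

1.19 %

The divider's output (Thévenin) resistance is R_top‖R_bot = 166.6 Ω.
Fractional drop under load = R_th/(R_th + R_L) = 166.6 / (166.6 + 13800) = 0.01192.
So the output falls by 1.19 %.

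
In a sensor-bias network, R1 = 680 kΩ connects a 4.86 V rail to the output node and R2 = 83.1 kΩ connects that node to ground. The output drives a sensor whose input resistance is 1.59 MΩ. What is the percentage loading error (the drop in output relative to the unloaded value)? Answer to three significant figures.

4.45 %

The divider's output (Thévenin) resistance is R1‖R2 = 74.05 kΩ.
Fractional drop under load = R_th/(R_th + R_L) = 74.05 / (74.05 + 1590) = 0.04450.
So the output falls by 4.45 %.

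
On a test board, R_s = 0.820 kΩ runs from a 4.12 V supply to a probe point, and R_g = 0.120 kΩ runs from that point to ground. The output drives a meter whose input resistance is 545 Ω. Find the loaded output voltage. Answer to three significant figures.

The load sits in parallel with R_g: R_g‖R_L = (120 × 545) / (120 + 545) = 98.35 Ω.
V_out = 4.12 × 98.35 / (820 + 98.35) = 4.12 × 98.35/918.3 = 0.441 V.

V_out ≈ 0.441 V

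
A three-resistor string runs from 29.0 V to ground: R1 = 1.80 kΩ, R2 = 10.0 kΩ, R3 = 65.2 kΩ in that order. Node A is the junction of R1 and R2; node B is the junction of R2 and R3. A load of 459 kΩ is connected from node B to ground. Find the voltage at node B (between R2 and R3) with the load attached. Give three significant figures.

V ≈ 24.0 V

At node B, R3 is in parallel with the load: R3‖R_L = 57.09 kΩ.
Below node A the resistance is R2 + (R3‖R_L) = 67.09 kΩ, so V_A = 29.0 × 67.09/68.89 = 28.24 V.
Then V_B = V_A × (R3‖R_L)/(R2 + R3‖R_L) = 28.24 × 57.09/67.09 = 24.0 V.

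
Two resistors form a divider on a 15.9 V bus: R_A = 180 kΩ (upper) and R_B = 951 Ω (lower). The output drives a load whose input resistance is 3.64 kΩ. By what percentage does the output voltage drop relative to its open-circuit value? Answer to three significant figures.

The divider's output (Thévenin) resistance is R_A‖R_B = 946.0 Ω.
Fractional drop under load = R_th/(R_th + R_L) = 946.0 / (946.0 + 3640) = 0.2063.
So the output falls by 20.6 %.

20.6 %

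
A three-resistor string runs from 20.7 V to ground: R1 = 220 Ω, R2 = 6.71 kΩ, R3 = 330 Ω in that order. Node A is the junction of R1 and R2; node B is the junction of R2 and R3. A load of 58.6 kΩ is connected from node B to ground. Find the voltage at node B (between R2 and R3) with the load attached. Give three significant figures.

V ≈ 0.936 V

At node B, R3 is in parallel with the load: R3‖R_L = 328.2 Ω.
Below node A the resistance is R2 + (R3‖R_L) = 7038 Ω, so V_A = 20.7 × 7038/7258 = 20.07 V.
Then V_B = V_A × (R3‖R_L)/(R2 + R3‖R_L) = 20.07 × 328.2/7038 = 0.936 V.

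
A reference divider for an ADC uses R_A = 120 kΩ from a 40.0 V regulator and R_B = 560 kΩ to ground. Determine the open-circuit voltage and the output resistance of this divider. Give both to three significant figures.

V_th = 32.9 V, R_th = 98.8 kΩ

V_th is the open-circuit tap voltage: 40.0 × 560/(120 + 560) = 32.9 V.
With the supply zeroed, R_A and R_B appear in parallel from the tap: R_th = R_A‖R_B = (120 × 560)/680.0 = 98.8 kΩ.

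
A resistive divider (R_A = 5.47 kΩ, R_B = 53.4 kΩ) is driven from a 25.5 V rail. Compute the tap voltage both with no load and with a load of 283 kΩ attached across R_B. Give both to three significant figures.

Unloaded: 23.1 V; loaded: 22.7 V

Open-circuit: V = 25.5 × 53.4/(5.47 + 53.4) = 23.1 V.
With the load, R_B becomes R_B‖R_L = 44.92 kΩ, so V = 25.5 × 44.92/50.39 = 22.7 V.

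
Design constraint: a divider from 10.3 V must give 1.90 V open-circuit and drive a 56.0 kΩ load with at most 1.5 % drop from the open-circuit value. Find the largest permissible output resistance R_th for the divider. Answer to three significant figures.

Loading drop = R_th/(R_th + R_L) ≤ 0.0150, so R_th ≤ R_L · ε/(1−ε) = 56.0 kΩ × 0.0150/0.9850 = 853 Ω.

R_th ≤ 853 Ω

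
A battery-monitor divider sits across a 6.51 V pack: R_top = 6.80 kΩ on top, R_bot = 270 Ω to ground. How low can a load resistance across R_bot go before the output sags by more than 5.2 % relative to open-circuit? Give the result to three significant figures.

R_L(min) ≈ 4.73 kΩ

Output resistance R_th = R_top‖R_bot = (6800 × 270)/7070 = 259.7 Ω.
The fractional drop is R_th/(R_th + R_L); requiring this ≤ 0.0520 gives R_L ≥ R_th(1/0.0520 − 1) = 259.7 × 18.23 = 4.73 kΩ.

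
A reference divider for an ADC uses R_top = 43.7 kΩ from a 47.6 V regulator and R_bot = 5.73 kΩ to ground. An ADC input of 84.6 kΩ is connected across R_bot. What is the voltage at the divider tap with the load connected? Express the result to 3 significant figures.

The load sits in parallel with R_bot: R_bot‖R_L = (5.73 × 84.6) / (5.73 + 84.6) = 5.367 kΩ.
V_out = 47.6 × 5.367 / (43.7 + 5.367) = 47.6 × 5.367/49.07 = 5.21 V.

V_out ≈ 5.21 V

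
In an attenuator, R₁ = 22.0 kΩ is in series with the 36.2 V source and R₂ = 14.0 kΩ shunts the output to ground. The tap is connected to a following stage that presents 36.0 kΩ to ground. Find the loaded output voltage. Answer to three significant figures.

V_out ≈ 11.4 V

The load sits in parallel with R₂: R₂‖R_L = (14.0 × 36.0) / (14.0 + 36.0) = 10.08 kΩ.
V_out = 36.2 × 10.08 / (22.0 + 10.08) = 36.2 × 10.08/32.08 = 11.4 V.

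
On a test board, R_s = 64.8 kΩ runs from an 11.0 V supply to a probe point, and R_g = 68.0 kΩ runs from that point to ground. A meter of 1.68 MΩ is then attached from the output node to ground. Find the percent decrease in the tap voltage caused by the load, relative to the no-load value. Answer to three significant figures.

1.94 %

The divider's output (Thévenin) resistance is R_s‖R_g = 33.18 kΩ.
Fractional drop under load = R_th/(R_th + R_L) = 33.18 / (33.18 + 1680) = 0.01937.
So the output falls by 1.94 %.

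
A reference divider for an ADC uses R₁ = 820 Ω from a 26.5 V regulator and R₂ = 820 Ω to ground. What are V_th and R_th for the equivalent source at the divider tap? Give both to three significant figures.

V_th = 13.2 V, R_th = 410 Ω

V_th is the open-circuit tap voltage: 26.5 × 820/(820 + 820) = 13.2 V.
With the supply zeroed, R₁ and R₂ appear in parallel from the tap: R_th = R₁‖R₂ = (820 × 820)/1640 = 410 Ω.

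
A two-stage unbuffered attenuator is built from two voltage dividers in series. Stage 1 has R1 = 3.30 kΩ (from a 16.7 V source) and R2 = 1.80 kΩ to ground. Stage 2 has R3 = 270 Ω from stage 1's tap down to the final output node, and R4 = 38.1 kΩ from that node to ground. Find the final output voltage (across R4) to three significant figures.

V_out ≈ 5.68 V

Stage 2 presents R3+R4 = 38370 Ω as a load on stage 1's tap.
Stage 1's lower leg becomes R2‖(R3+R4) = 1719 Ω, so V_mid = 16.7 × 1719/5019 = 5.720 V.
Stage 2 is itself unloaded: V_out = V_mid × R4/(R3+R4) = 5.720 × 38100/38370 = 5.68 V.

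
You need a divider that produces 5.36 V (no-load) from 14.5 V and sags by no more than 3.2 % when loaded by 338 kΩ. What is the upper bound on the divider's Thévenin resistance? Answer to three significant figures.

Loading drop = R_th/(R_th + R_L) ≤ 0.0320, so R_th ≤ R_L · ε/(1−ε) = 338 kΩ × 0.0320/0.9680 = 11.2 kΩ.
(Any R1, R2 with R2/(R1+R2) = 0.370 and R1‖R2 ≤ 11.2 kΩ will meet the spec.)

R_th ≤ 11.2 kΩ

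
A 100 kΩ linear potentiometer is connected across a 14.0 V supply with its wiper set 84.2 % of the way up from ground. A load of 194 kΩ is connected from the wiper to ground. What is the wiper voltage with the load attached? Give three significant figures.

V ≈ 11.0 V

The wiper splits the pot into (1−α)R = 15.80 kΩ above and αR = 84.20 kΩ below.
Lower section ‖ load = 58.72 kΩ.
V_wiper = 14.0 × 58.72/(15.80 + 58.72) = 11.0 V.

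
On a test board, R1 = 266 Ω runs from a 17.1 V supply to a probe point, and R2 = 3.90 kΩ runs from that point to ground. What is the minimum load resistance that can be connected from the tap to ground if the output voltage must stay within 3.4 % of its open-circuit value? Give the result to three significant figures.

R_L(min) ≈ 7.07 kΩ

Output resistance R_th = R1‖R2 = (266 × 3900)/4166 = 249.0 Ω.
The fractional drop is R_th/(R_th + R_L); requiring this ≤ 0.0340 gives R_L ≥ R_th(1/0.0340 − 1) = 249.0 × 28.41 = 7.07 kΩ.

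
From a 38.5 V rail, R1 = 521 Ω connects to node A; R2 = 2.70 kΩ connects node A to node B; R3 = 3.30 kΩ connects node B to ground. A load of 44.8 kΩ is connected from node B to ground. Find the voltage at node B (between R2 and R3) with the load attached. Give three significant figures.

V ≈ 18.8 V

At node B, R3 is in parallel with the load: R3‖R_L = 3074 Ω.
Below node A the resistance is R2 + (R3‖R_L) = 5774 Ω, so V_A = 38.5 × 5774/6295 = 35.31 V.
Then V_B = V_A × (R3‖R_L)/(R2 + R3‖R_L) = 35.31 × 3074/5774 = 18.8 V.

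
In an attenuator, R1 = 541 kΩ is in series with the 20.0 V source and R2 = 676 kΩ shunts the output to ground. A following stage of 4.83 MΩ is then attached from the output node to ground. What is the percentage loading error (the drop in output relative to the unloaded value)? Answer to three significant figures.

5.86 %

The divider's output (Thévenin) resistance is R1‖R2 = 300.5 kΩ.
Fractional drop under load = R_th/(R_th + R_L) = 300.5 / (300.5 + 4830) = 0.05857.
So the output falls by 5.86 %.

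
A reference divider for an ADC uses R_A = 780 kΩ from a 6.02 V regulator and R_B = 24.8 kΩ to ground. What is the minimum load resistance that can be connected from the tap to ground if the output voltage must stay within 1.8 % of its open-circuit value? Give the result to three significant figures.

R_L(min) ≈ 1.31 MΩ

Output resistance R_th = R_A‖R_B = (780 × 24.8)/804.8 = 24.04 kΩ.
The fractional drop is R_th/(R_th + R_L); requiring this ≤ 0.0180 gives R_L ≥ R_th(1/0.0180 − 1) = 24.04 × 54.56 = 1.31 MΩ.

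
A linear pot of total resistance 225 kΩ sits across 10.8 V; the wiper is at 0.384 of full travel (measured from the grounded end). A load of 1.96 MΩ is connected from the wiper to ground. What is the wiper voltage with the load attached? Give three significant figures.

V ≈ 4.04 V

The wiper splits the pot into (1−α)R = 138.6 kΩ above and αR = 86.40 kΩ below.
Lower section ‖ load = 82.75 kΩ.
V_wiper = 10.8 × 82.75/(138.6 + 82.75) = 4.04 V.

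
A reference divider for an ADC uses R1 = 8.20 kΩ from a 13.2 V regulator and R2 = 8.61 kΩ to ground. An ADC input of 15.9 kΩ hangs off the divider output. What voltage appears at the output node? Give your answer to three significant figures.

The load sits in parallel with R2: R2‖R_L = (8.61 × 15.9) / (8.61 + 15.9) = 5.585 kΩ.
V_out = 13.2 × 5.585 / (8.20 + 5.585) = 13.2 × 5.585/13.79 = 5.35 V.

V_out ≈ 5.35 V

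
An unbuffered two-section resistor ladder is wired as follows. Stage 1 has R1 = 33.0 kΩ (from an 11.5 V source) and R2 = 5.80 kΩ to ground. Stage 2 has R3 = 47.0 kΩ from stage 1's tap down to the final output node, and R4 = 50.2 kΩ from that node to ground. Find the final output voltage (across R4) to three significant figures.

Stage 2 presents R3+R4 = 97.20 kΩ as a load on stage 1's tap.
Stage 1's lower leg becomes R2‖(R3+R4) = 5.473 kΩ, so V_mid = 11.5 × 5.473/38.47 = 1.636 V.
Stage 2 is itself unloaded: V_out = V_mid × R4/(R3+R4) = 1.636 × 50.2/97.20 = 0.845 V.

V_out ≈ 0.845 V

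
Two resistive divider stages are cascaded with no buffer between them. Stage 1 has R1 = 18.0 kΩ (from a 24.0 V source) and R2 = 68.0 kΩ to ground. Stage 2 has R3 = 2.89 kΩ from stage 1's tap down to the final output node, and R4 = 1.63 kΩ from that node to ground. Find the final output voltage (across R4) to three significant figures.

Stage 2 presents R3+R4 = 4.520 kΩ as a load on stage 1's tap.
Stage 1's lower leg becomes R2‖(R3+R4) = 4.238 kΩ, so V_mid = 24.0 × 4.238/22.24 = 4.574 V.
Stage 2 is itself unloaded: V_out = V_mid × R4/(R3+R4) = 4.574 × 1.63/4.520 = 1.65 V.

V_out ≈ 1.65 V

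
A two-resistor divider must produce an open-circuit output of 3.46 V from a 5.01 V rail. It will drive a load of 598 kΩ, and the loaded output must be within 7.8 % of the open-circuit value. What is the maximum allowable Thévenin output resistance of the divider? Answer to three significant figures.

R_th ≤ 50.6 kΩ

Loading drop = R_th/(R_th + R_L) ≤ 0.0780, so R_th ≤ R_L · ε/(1−ε) = 598 kΩ × 0.0780/0.9220 = 50.6 kΩ.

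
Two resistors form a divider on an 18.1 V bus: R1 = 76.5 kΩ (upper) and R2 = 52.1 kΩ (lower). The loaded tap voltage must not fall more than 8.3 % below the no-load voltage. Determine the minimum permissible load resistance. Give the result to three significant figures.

R_L(min) ≈ 342 kΩ

Output resistance R_th = R1‖R2 = (76.5 × 52.1)/128.6 = 30.99 kΩ.
The fractional drop is R_th/(R_th + R_L); requiring this ≤ 0.0830 gives R_L ≥ R_th(1/0.0830 − 1) = 30.99 × 11.05 = 342 kΩ.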